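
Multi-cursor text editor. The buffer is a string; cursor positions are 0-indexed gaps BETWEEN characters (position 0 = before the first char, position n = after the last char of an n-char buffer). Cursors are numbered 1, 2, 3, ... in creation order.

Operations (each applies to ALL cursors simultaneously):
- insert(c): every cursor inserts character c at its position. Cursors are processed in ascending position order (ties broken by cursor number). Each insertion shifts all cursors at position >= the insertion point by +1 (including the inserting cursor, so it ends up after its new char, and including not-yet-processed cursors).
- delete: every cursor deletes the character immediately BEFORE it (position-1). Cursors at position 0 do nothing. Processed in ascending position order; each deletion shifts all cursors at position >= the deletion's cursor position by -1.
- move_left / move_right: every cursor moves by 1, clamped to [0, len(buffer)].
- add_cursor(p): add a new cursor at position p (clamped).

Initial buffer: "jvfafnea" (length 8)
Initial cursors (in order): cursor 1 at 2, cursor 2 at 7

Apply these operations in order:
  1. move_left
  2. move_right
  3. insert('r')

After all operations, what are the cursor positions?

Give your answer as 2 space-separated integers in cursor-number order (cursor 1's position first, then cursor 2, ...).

After op 1 (move_left): buffer="jvfafnea" (len 8), cursors c1@1 c2@6, authorship ........
After op 2 (move_right): buffer="jvfafnea" (len 8), cursors c1@2 c2@7, authorship ........
After op 3 (insert('r')): buffer="jvrfafnera" (len 10), cursors c1@3 c2@9, authorship ..1.....2.

Answer: 3 9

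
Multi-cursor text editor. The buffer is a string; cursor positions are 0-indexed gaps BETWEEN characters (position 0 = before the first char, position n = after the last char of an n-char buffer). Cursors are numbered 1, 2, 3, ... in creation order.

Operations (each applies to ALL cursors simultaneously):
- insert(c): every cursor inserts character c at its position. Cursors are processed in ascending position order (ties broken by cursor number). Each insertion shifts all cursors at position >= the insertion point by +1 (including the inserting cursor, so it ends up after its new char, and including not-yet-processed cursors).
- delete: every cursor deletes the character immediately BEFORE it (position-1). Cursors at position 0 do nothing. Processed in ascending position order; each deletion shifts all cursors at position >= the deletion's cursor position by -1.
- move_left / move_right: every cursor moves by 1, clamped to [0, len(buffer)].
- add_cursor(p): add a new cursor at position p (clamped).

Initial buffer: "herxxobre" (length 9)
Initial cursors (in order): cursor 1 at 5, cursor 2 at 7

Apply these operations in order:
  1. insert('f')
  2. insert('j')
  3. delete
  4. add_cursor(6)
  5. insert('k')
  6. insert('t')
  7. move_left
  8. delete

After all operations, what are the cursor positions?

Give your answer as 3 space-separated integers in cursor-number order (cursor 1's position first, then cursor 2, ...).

After op 1 (insert('f')): buffer="herxxfobfre" (len 11), cursors c1@6 c2@9, authorship .....1..2..
After op 2 (insert('j')): buffer="herxxfjobfjre" (len 13), cursors c1@7 c2@11, authorship .....11..22..
After op 3 (delete): buffer="herxxfobfre" (len 11), cursors c1@6 c2@9, authorship .....1..2..
After op 4 (add_cursor(6)): buffer="herxxfobfre" (len 11), cursors c1@6 c3@6 c2@9, authorship .....1..2..
After op 5 (insert('k')): buffer="herxxfkkobfkre" (len 14), cursors c1@8 c3@8 c2@12, authorship .....113..22..
After op 6 (insert('t')): buffer="herxxfkkttobfktre" (len 17), cursors c1@10 c3@10 c2@15, authorship .....11313..222..
After op 7 (move_left): buffer="herxxfkkttobfktre" (len 17), cursors c1@9 c3@9 c2@14, authorship .....11313..222..
After op 8 (delete): buffer="herxxfktobftre" (len 14), cursors c1@7 c3@7 c2@11, authorship .....113..22..

Answer: 7 11 7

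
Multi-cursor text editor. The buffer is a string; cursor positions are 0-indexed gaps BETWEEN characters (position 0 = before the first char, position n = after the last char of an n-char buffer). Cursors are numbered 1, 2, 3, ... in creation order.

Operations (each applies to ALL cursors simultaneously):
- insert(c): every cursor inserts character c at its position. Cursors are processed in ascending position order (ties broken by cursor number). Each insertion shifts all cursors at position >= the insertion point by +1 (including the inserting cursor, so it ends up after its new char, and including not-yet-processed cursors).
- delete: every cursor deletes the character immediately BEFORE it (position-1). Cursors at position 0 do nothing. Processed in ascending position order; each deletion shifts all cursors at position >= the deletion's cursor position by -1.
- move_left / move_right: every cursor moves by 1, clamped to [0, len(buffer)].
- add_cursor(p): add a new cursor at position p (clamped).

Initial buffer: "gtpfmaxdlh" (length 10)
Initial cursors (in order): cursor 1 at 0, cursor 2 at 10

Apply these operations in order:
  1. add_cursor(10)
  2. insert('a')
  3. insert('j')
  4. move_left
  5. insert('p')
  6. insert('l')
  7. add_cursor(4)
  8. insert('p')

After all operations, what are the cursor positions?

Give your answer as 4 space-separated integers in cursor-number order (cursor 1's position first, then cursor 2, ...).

Answer: 4 25 25 6

Derivation:
After op 1 (add_cursor(10)): buffer="gtpfmaxdlh" (len 10), cursors c1@0 c2@10 c3@10, authorship ..........
After op 2 (insert('a')): buffer="agtpfmaxdlhaa" (len 13), cursors c1@1 c2@13 c3@13, authorship 1..........23
After op 3 (insert('j')): buffer="ajgtpfmaxdlhaajj" (len 16), cursors c1@2 c2@16 c3@16, authorship 11..........2323
After op 4 (move_left): buffer="ajgtpfmaxdlhaajj" (len 16), cursors c1@1 c2@15 c3@15, authorship 11..........2323
After op 5 (insert('p')): buffer="apjgtpfmaxdlhaajppj" (len 19), cursors c1@2 c2@18 c3@18, authorship 111..........232233
After op 6 (insert('l')): buffer="apljgtpfmaxdlhaajppllj" (len 22), cursors c1@3 c2@21 c3@21, authorship 1111..........23223233
After op 7 (add_cursor(4)): buffer="apljgtpfmaxdlhaajppllj" (len 22), cursors c1@3 c4@4 c2@21 c3@21, authorship 1111..........23223233
After op 8 (insert('p')): buffer="aplpjpgtpfmaxdlhaajppllppj" (len 26), cursors c1@4 c4@6 c2@25 c3@25, authorship 111114..........2322323233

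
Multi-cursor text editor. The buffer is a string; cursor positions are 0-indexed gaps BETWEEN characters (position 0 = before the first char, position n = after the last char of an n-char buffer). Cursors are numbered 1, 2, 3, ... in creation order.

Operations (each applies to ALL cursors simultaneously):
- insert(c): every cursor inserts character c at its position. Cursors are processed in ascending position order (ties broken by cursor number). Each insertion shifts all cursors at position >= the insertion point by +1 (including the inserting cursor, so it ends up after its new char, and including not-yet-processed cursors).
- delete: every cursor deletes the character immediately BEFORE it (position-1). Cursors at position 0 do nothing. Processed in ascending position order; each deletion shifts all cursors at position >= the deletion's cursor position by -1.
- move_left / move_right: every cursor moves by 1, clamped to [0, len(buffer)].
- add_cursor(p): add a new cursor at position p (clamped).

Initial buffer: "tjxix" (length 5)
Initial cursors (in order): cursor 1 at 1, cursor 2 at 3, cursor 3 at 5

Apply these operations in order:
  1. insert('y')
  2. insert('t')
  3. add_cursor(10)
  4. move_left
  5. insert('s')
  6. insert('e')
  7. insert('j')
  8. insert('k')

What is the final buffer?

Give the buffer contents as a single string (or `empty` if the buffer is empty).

Answer: tysejktjxysejktixsejkysejkt

Derivation:
After op 1 (insert('y')): buffer="tyjxyixy" (len 8), cursors c1@2 c2@5 c3@8, authorship .1..2..3
After op 2 (insert('t')): buffer="tytjxytixyt" (len 11), cursors c1@3 c2@7 c3@11, authorship .11..22..33
After op 3 (add_cursor(10)): buffer="tytjxytixyt" (len 11), cursors c1@3 c2@7 c4@10 c3@11, authorship .11..22..33
After op 4 (move_left): buffer="tytjxytixyt" (len 11), cursors c1@2 c2@6 c4@9 c3@10, authorship .11..22..33
After op 5 (insert('s')): buffer="tystjxystixsyst" (len 15), cursors c1@3 c2@8 c4@12 c3@14, authorship .111..222..4333
After op 6 (insert('e')): buffer="tysetjxysetixseyset" (len 19), cursors c1@4 c2@10 c4@15 c3@18, authorship .1111..2222..443333
After op 7 (insert('j')): buffer="tysejtjxysejtixsejysejt" (len 23), cursors c1@5 c2@12 c4@18 c3@22, authorship .11111..22222..44433333
After op 8 (insert('k')): buffer="tysejktjxysejktixsejkysejkt" (len 27), cursors c1@6 c2@14 c4@21 c3@26, authorship .111111..222222..4444333333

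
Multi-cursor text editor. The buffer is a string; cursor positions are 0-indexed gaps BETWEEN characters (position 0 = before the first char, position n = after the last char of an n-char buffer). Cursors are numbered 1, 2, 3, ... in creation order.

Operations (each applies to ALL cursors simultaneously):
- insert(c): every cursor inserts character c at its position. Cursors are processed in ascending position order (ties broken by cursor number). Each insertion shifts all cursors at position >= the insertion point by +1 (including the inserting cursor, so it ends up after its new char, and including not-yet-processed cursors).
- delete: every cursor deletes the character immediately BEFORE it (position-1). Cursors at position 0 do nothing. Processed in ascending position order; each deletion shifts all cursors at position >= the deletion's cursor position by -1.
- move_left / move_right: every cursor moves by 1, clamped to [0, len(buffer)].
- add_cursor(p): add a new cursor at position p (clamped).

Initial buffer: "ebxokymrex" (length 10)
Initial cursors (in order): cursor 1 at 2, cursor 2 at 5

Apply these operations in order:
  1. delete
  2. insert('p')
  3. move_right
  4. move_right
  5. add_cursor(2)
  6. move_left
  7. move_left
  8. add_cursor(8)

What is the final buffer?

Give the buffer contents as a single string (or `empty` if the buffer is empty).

Answer: epxopymrex

Derivation:
After op 1 (delete): buffer="exoymrex" (len 8), cursors c1@1 c2@3, authorship ........
After op 2 (insert('p')): buffer="epxopymrex" (len 10), cursors c1@2 c2@5, authorship .1..2.....
After op 3 (move_right): buffer="epxopymrex" (len 10), cursors c1@3 c2@6, authorship .1..2.....
After op 4 (move_right): buffer="epxopymrex" (len 10), cursors c1@4 c2@7, authorship .1..2.....
After op 5 (add_cursor(2)): buffer="epxopymrex" (len 10), cursors c3@2 c1@4 c2@7, authorship .1..2.....
After op 6 (move_left): buffer="epxopymrex" (len 10), cursors c3@1 c1@3 c2@6, authorship .1..2.....
After op 7 (move_left): buffer="epxopymrex" (len 10), cursors c3@0 c1@2 c2@5, authorship .1..2.....
After op 8 (add_cursor(8)): buffer="epxopymrex" (len 10), cursors c3@0 c1@2 c2@5 c4@8, authorship .1..2.....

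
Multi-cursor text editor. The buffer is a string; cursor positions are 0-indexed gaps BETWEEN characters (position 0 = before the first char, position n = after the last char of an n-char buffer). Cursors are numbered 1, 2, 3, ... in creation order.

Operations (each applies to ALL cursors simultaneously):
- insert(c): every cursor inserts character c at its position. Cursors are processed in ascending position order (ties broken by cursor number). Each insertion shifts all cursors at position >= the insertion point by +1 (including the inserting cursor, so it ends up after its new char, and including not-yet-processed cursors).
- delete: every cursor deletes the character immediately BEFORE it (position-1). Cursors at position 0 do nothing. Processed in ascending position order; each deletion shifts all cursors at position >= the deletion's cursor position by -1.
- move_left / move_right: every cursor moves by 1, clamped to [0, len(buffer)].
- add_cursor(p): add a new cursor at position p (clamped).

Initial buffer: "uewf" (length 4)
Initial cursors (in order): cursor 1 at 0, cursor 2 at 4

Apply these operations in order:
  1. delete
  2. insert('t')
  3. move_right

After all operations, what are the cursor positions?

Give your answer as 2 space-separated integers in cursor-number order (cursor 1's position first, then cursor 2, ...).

After op 1 (delete): buffer="uew" (len 3), cursors c1@0 c2@3, authorship ...
After op 2 (insert('t')): buffer="tuewt" (len 5), cursors c1@1 c2@5, authorship 1...2
After op 3 (move_right): buffer="tuewt" (len 5), cursors c1@2 c2@5, authorship 1...2

Answer: 2 5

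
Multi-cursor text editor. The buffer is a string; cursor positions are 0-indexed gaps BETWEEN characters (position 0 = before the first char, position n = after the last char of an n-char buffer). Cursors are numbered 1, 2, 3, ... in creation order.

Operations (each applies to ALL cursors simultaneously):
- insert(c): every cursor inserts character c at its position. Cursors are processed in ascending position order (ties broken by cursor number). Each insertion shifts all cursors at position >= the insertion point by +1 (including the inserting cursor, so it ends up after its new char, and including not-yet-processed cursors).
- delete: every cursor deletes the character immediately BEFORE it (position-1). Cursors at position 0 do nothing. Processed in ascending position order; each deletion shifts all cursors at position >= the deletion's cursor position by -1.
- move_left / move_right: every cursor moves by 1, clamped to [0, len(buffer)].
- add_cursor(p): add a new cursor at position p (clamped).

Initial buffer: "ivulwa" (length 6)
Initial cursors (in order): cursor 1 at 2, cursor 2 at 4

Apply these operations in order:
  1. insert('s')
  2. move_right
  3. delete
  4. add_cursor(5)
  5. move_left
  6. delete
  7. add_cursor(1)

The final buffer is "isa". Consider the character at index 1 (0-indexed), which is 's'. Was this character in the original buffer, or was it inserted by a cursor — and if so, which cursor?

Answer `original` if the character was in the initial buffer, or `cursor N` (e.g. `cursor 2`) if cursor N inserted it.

Answer: cursor 2

Derivation:
After op 1 (insert('s')): buffer="ivsulswa" (len 8), cursors c1@3 c2@6, authorship ..1..2..
After op 2 (move_right): buffer="ivsulswa" (len 8), cursors c1@4 c2@7, authorship ..1..2..
After op 3 (delete): buffer="ivslsa" (len 6), cursors c1@3 c2@5, authorship ..1.2.
After op 4 (add_cursor(5)): buffer="ivslsa" (len 6), cursors c1@3 c2@5 c3@5, authorship ..1.2.
After op 5 (move_left): buffer="ivslsa" (len 6), cursors c1@2 c2@4 c3@4, authorship ..1.2.
After op 6 (delete): buffer="isa" (len 3), cursors c1@1 c2@1 c3@1, authorship .2.
After op 7 (add_cursor(1)): buffer="isa" (len 3), cursors c1@1 c2@1 c3@1 c4@1, authorship .2.
Authorship (.=original, N=cursor N): . 2 .
Index 1: author = 2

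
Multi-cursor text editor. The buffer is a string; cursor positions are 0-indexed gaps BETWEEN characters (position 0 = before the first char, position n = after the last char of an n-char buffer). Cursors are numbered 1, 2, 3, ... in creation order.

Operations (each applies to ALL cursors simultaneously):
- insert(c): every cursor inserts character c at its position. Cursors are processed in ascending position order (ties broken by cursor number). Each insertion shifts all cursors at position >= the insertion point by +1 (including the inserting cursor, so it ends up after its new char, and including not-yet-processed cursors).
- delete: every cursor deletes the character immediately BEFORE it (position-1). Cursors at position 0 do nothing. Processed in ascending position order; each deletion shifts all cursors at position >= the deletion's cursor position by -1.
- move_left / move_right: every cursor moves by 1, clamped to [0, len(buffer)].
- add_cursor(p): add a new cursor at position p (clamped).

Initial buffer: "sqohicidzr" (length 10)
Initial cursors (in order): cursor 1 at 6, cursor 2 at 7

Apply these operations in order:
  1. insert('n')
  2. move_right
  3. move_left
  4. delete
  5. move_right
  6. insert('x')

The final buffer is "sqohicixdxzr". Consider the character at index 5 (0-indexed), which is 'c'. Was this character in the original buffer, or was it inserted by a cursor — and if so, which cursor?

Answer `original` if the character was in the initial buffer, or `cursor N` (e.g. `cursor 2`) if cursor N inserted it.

Answer: original

Derivation:
After op 1 (insert('n')): buffer="sqohicnindzr" (len 12), cursors c1@7 c2@9, authorship ......1.2...
After op 2 (move_right): buffer="sqohicnindzr" (len 12), cursors c1@8 c2@10, authorship ......1.2...
After op 3 (move_left): buffer="sqohicnindzr" (len 12), cursors c1@7 c2@9, authorship ......1.2...
After op 4 (delete): buffer="sqohicidzr" (len 10), cursors c1@6 c2@7, authorship ..........
After op 5 (move_right): buffer="sqohicidzr" (len 10), cursors c1@7 c2@8, authorship ..........
After op 6 (insert('x')): buffer="sqohicixdxzr" (len 12), cursors c1@8 c2@10, authorship .......1.2..
Authorship (.=original, N=cursor N): . . . . . . . 1 . 2 . .
Index 5: author = original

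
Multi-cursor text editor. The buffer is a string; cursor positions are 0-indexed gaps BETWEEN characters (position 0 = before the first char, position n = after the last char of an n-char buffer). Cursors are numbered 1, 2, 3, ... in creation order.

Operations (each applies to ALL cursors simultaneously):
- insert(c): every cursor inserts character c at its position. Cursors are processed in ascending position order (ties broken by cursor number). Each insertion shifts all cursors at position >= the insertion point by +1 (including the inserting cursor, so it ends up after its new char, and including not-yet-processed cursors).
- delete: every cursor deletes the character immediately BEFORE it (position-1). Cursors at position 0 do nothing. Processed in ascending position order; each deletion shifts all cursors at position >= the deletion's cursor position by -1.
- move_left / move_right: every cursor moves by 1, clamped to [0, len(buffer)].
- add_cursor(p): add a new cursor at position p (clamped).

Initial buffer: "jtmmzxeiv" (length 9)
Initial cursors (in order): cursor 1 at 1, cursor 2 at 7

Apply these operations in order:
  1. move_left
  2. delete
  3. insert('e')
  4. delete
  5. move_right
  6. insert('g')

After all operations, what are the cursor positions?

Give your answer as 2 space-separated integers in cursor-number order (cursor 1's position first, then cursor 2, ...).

After op 1 (move_left): buffer="jtmmzxeiv" (len 9), cursors c1@0 c2@6, authorship .........
After op 2 (delete): buffer="jtmmzeiv" (len 8), cursors c1@0 c2@5, authorship ........
After op 3 (insert('e')): buffer="ejtmmzeeiv" (len 10), cursors c1@1 c2@7, authorship 1.....2...
After op 4 (delete): buffer="jtmmzeiv" (len 8), cursors c1@0 c2@5, authorship ........
After op 5 (move_right): buffer="jtmmzeiv" (len 8), cursors c1@1 c2@6, authorship ........
After op 6 (insert('g')): buffer="jgtmmzegiv" (len 10), cursors c1@2 c2@8, authorship .1.....2..

Answer: 2 8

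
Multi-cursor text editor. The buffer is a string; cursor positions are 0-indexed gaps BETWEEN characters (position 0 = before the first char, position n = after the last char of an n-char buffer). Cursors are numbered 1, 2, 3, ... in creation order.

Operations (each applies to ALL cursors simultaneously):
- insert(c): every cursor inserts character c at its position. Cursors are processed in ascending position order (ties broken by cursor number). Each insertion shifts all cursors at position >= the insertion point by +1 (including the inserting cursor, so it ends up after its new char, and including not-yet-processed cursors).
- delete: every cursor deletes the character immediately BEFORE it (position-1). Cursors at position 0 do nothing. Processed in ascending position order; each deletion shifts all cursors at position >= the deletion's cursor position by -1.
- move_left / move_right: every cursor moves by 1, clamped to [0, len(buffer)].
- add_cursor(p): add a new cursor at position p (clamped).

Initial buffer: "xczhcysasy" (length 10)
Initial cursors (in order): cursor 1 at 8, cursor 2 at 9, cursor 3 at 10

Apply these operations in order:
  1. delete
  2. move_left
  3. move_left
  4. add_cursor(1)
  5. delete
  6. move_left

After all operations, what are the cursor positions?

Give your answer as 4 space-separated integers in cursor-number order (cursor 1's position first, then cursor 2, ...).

Answer: 0 0 0 0

Derivation:
After op 1 (delete): buffer="xczhcys" (len 7), cursors c1@7 c2@7 c3@7, authorship .......
After op 2 (move_left): buffer="xczhcys" (len 7), cursors c1@6 c2@6 c3@6, authorship .......
After op 3 (move_left): buffer="xczhcys" (len 7), cursors c1@5 c2@5 c3@5, authorship .......
After op 4 (add_cursor(1)): buffer="xczhcys" (len 7), cursors c4@1 c1@5 c2@5 c3@5, authorship .......
After op 5 (delete): buffer="cys" (len 3), cursors c4@0 c1@1 c2@1 c3@1, authorship ...
After op 6 (move_left): buffer="cys" (len 3), cursors c1@0 c2@0 c3@0 c4@0, authorship ...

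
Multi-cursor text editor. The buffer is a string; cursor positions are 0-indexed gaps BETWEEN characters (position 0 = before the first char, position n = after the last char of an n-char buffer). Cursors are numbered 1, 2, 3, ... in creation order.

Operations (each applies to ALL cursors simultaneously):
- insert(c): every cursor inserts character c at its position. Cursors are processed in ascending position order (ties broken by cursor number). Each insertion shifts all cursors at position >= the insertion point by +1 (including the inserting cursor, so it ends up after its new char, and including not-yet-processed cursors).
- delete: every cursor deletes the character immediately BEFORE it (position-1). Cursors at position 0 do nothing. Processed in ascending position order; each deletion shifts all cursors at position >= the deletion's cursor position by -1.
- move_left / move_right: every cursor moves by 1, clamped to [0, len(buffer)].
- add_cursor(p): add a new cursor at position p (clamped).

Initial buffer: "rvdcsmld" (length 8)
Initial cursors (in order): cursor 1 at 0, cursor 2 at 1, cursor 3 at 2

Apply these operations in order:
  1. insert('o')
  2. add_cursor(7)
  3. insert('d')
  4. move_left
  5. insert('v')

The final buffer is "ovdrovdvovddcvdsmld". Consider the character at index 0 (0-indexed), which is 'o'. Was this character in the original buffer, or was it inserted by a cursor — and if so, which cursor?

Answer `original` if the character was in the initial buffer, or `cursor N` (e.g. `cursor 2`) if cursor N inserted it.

After op 1 (insert('o')): buffer="orovodcsmld" (len 11), cursors c1@1 c2@3 c3@5, authorship 1.2.3......
After op 2 (add_cursor(7)): buffer="orovodcsmld" (len 11), cursors c1@1 c2@3 c3@5 c4@7, authorship 1.2.3......
After op 3 (insert('d')): buffer="odrodvoddcdsmld" (len 15), cursors c1@2 c2@5 c3@8 c4@11, authorship 11.22.33..4....
After op 4 (move_left): buffer="odrodvoddcdsmld" (len 15), cursors c1@1 c2@4 c3@7 c4@10, authorship 11.22.33..4....
After op 5 (insert('v')): buffer="ovdrovdvovddcvdsmld" (len 19), cursors c1@2 c2@6 c3@10 c4@14, authorship 111.222.333..44....
Authorship (.=original, N=cursor N): 1 1 1 . 2 2 2 . 3 3 3 . . 4 4 . . . .
Index 0: author = 1

Answer: cursor 1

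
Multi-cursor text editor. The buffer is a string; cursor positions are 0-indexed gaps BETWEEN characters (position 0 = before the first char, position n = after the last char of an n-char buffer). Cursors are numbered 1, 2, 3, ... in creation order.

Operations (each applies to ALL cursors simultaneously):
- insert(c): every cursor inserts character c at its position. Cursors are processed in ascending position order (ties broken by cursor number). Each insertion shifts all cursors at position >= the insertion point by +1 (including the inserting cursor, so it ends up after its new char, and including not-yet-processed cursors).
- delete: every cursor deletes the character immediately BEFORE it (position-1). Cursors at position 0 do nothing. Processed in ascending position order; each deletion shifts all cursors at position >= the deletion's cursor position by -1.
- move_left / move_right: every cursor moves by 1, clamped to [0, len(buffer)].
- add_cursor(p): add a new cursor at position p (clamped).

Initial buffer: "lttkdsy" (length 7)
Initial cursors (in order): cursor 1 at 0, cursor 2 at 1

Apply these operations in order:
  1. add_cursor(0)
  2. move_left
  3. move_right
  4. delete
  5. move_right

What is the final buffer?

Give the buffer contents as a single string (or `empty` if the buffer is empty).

Answer: ttkdsy

Derivation:
After op 1 (add_cursor(0)): buffer="lttkdsy" (len 7), cursors c1@0 c3@0 c2@1, authorship .......
After op 2 (move_left): buffer="lttkdsy" (len 7), cursors c1@0 c2@0 c3@0, authorship .......
After op 3 (move_right): buffer="lttkdsy" (len 7), cursors c1@1 c2@1 c3@1, authorship .......
After op 4 (delete): buffer="ttkdsy" (len 6), cursors c1@0 c2@0 c3@0, authorship ......
After op 5 (move_right): buffer="ttkdsy" (len 6), cursors c1@1 c2@1 c3@1, authorship ......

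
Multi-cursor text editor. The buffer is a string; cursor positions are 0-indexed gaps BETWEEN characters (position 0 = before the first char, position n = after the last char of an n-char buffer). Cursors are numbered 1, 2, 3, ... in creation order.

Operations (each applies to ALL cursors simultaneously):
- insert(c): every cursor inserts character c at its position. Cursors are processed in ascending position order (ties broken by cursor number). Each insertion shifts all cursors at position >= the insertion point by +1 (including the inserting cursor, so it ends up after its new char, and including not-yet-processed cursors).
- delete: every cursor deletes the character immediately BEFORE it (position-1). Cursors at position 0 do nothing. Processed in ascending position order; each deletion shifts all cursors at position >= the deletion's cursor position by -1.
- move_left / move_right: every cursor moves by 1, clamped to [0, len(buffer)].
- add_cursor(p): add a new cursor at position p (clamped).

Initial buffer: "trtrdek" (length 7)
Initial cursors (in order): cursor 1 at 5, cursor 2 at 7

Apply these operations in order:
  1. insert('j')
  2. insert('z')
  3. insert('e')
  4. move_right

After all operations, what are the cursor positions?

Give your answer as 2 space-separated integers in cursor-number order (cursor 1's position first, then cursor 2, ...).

After op 1 (insert('j')): buffer="trtrdjekj" (len 9), cursors c1@6 c2@9, authorship .....1..2
After op 2 (insert('z')): buffer="trtrdjzekjz" (len 11), cursors c1@7 c2@11, authorship .....11..22
After op 3 (insert('e')): buffer="trtrdjzeekjze" (len 13), cursors c1@8 c2@13, authorship .....111..222
After op 4 (move_right): buffer="trtrdjzeekjze" (len 13), cursors c1@9 c2@13, authorship .....111..222

Answer: 9 13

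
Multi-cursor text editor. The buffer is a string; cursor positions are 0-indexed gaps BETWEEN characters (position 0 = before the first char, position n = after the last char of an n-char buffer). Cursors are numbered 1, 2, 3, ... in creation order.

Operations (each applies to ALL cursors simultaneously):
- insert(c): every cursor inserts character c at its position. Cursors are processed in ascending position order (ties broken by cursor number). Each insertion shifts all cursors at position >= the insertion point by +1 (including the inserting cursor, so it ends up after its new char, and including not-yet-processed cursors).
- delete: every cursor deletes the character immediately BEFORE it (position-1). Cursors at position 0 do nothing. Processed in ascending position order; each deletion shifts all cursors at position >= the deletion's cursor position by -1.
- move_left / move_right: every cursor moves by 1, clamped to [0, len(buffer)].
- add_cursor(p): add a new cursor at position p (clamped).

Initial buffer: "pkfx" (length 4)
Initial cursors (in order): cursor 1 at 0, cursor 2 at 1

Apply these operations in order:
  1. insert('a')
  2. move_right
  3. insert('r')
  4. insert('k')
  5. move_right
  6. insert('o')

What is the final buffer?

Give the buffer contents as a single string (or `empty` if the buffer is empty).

After op 1 (insert('a')): buffer="apakfx" (len 6), cursors c1@1 c2@3, authorship 1.2...
After op 2 (move_right): buffer="apakfx" (len 6), cursors c1@2 c2@4, authorship 1.2...
After op 3 (insert('r')): buffer="aprakrfx" (len 8), cursors c1@3 c2@6, authorship 1.12.2..
After op 4 (insert('k')): buffer="aprkakrkfx" (len 10), cursors c1@4 c2@8, authorship 1.112.22..
After op 5 (move_right): buffer="aprkakrkfx" (len 10), cursors c1@5 c2@9, authorship 1.112.22..
After op 6 (insert('o')): buffer="aprkaokrkfox" (len 12), cursors c1@6 c2@11, authorship 1.1121.22.2.

Answer: aprkaokrkfox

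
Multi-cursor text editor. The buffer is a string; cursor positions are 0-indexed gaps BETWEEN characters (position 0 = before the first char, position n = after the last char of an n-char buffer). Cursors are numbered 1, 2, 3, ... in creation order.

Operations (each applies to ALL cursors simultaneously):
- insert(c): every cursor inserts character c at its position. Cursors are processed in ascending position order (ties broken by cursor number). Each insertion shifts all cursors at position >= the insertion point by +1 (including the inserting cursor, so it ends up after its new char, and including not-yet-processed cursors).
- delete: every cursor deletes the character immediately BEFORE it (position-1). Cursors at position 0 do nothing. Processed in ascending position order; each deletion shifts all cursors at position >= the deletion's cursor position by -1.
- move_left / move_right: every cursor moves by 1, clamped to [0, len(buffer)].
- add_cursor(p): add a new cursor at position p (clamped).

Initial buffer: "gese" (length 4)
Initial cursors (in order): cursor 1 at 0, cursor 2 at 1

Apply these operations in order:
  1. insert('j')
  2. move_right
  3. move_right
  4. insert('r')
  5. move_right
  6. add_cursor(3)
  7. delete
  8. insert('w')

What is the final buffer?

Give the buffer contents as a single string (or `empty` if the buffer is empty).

Answer: jgwrwsrw

Derivation:
After op 1 (insert('j')): buffer="jgjese" (len 6), cursors c1@1 c2@3, authorship 1.2...
After op 2 (move_right): buffer="jgjese" (len 6), cursors c1@2 c2@4, authorship 1.2...
After op 3 (move_right): buffer="jgjese" (len 6), cursors c1@3 c2@5, authorship 1.2...
After op 4 (insert('r')): buffer="jgjresre" (len 8), cursors c1@4 c2@7, authorship 1.21..2.
After op 5 (move_right): buffer="jgjresre" (len 8), cursors c1@5 c2@8, authorship 1.21..2.
After op 6 (add_cursor(3)): buffer="jgjresre" (len 8), cursors c3@3 c1@5 c2@8, authorship 1.21..2.
After op 7 (delete): buffer="jgrsr" (len 5), cursors c3@2 c1@3 c2@5, authorship 1.1.2
After op 8 (insert('w')): buffer="jgwrwsrw" (len 8), cursors c3@3 c1@5 c2@8, authorship 1.311.22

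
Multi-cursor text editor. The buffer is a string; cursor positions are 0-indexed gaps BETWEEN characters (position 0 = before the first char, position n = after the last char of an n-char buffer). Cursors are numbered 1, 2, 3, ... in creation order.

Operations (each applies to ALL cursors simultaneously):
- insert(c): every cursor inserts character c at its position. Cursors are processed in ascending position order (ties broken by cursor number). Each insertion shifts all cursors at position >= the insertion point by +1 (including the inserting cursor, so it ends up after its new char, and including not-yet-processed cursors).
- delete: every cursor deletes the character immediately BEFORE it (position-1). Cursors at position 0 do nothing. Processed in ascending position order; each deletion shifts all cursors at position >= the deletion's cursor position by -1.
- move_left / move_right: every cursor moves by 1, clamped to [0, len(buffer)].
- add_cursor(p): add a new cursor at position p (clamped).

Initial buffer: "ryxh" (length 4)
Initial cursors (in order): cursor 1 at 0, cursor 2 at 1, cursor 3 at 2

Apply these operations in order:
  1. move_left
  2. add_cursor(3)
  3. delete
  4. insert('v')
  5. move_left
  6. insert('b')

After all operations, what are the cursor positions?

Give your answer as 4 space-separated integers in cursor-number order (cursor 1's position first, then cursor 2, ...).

After op 1 (move_left): buffer="ryxh" (len 4), cursors c1@0 c2@0 c3@1, authorship ....
After op 2 (add_cursor(3)): buffer="ryxh" (len 4), cursors c1@0 c2@0 c3@1 c4@3, authorship ....
After op 3 (delete): buffer="yh" (len 2), cursors c1@0 c2@0 c3@0 c4@1, authorship ..
After op 4 (insert('v')): buffer="vvvyvh" (len 6), cursors c1@3 c2@3 c3@3 c4@5, authorship 123.4.
After op 5 (move_left): buffer="vvvyvh" (len 6), cursors c1@2 c2@2 c3@2 c4@4, authorship 123.4.
After op 6 (insert('b')): buffer="vvbbbvybvh" (len 10), cursors c1@5 c2@5 c3@5 c4@8, authorship 121233.44.

Answer: 5 5 5 8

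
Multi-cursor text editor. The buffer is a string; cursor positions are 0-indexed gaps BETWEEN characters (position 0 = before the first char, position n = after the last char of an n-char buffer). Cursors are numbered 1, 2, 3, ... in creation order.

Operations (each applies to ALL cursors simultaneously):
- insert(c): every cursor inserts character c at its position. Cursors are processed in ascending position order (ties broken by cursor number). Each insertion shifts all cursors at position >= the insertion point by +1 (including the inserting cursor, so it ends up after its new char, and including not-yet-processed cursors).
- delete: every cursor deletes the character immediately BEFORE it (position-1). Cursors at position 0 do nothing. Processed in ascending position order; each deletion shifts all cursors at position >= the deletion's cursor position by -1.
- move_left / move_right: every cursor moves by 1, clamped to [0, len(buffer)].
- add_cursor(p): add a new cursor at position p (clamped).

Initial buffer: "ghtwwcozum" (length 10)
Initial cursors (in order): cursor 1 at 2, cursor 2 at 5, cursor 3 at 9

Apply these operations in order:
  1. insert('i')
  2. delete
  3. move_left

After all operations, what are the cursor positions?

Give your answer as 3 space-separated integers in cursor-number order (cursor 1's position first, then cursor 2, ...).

Answer: 1 4 8

Derivation:
After op 1 (insert('i')): buffer="ghitwwicozuim" (len 13), cursors c1@3 c2@7 c3@12, authorship ..1...2....3.
After op 2 (delete): buffer="ghtwwcozum" (len 10), cursors c1@2 c2@5 c3@9, authorship ..........
After op 3 (move_left): buffer="ghtwwcozum" (len 10), cursors c1@1 c2@4 c3@8, authorship ..........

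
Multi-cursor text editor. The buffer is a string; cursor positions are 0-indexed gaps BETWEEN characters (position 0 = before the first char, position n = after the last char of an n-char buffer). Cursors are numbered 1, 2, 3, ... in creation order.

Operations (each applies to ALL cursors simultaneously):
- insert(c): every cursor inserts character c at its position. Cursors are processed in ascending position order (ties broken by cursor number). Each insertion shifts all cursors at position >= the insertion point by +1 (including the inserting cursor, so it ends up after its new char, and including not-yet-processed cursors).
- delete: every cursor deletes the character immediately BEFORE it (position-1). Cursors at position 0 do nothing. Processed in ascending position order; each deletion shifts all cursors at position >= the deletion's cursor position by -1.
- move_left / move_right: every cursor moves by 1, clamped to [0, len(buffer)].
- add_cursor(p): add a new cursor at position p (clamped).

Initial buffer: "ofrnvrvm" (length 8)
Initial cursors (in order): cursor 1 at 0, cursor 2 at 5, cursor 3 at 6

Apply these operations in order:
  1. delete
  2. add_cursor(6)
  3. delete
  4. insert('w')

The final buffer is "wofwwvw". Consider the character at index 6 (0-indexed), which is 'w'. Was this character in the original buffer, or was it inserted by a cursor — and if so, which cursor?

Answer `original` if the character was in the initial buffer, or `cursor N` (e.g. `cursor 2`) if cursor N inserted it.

Answer: cursor 4

Derivation:
After op 1 (delete): buffer="ofrnvm" (len 6), cursors c1@0 c2@4 c3@4, authorship ......
After op 2 (add_cursor(6)): buffer="ofrnvm" (len 6), cursors c1@0 c2@4 c3@4 c4@6, authorship ......
After op 3 (delete): buffer="ofv" (len 3), cursors c1@0 c2@2 c3@2 c4@3, authorship ...
After op 4 (insert('w')): buffer="wofwwvw" (len 7), cursors c1@1 c2@5 c3@5 c4@7, authorship 1..23.4
Authorship (.=original, N=cursor N): 1 . . 2 3 . 4
Index 6: author = 4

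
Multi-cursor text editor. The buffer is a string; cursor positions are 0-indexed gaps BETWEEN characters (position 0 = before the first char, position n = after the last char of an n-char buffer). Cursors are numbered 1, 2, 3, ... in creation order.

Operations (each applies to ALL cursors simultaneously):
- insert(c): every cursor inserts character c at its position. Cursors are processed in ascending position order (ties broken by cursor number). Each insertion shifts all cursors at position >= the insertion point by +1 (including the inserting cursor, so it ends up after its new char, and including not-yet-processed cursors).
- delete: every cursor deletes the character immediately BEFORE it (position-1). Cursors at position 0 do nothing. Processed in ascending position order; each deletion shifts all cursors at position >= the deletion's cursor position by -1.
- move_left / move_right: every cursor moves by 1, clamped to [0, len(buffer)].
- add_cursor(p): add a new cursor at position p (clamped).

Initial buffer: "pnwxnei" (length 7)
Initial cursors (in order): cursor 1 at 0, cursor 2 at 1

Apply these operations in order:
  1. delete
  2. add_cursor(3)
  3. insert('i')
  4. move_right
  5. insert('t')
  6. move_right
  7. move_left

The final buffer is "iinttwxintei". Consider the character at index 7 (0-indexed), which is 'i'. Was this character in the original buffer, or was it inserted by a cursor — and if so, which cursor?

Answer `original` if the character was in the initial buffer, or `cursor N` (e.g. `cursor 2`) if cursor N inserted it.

Answer: cursor 3

Derivation:
After op 1 (delete): buffer="nwxnei" (len 6), cursors c1@0 c2@0, authorship ......
After op 2 (add_cursor(3)): buffer="nwxnei" (len 6), cursors c1@0 c2@0 c3@3, authorship ......
After op 3 (insert('i')): buffer="iinwxinei" (len 9), cursors c1@2 c2@2 c3@6, authorship 12...3...
After op 4 (move_right): buffer="iinwxinei" (len 9), cursors c1@3 c2@3 c3@7, authorship 12...3...
After op 5 (insert('t')): buffer="iinttwxintei" (len 12), cursors c1@5 c2@5 c3@10, authorship 12.12..3.3..
After op 6 (move_right): buffer="iinttwxintei" (len 12), cursors c1@6 c2@6 c3@11, authorship 12.12..3.3..
After op 7 (move_left): buffer="iinttwxintei" (len 12), cursors c1@5 c2@5 c3@10, authorship 12.12..3.3..
Authorship (.=original, N=cursor N): 1 2 . 1 2 . . 3 . 3 . .
Index 7: author = 3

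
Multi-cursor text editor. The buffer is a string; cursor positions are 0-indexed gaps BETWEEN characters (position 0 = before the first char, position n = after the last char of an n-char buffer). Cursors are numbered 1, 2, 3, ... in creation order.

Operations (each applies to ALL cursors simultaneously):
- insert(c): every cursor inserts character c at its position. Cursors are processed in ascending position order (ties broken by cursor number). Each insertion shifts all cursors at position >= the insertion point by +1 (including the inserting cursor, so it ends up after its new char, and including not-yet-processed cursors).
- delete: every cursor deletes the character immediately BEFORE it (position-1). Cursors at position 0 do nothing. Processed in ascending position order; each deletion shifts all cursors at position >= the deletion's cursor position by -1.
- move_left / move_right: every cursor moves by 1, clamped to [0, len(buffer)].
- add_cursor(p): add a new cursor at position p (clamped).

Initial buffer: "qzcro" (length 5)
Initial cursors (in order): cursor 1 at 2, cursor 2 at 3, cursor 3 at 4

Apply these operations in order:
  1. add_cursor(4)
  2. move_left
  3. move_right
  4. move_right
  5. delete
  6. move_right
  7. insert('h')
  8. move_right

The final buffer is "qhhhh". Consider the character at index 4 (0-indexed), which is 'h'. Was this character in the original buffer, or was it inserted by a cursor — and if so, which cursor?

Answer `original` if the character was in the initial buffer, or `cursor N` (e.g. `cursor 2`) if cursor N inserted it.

Answer: cursor 4

Derivation:
After op 1 (add_cursor(4)): buffer="qzcro" (len 5), cursors c1@2 c2@3 c3@4 c4@4, authorship .....
After op 2 (move_left): buffer="qzcro" (len 5), cursors c1@1 c2@2 c3@3 c4@3, authorship .....
After op 3 (move_right): buffer="qzcro" (len 5), cursors c1@2 c2@3 c3@4 c4@4, authorship .....
After op 4 (move_right): buffer="qzcro" (len 5), cursors c1@3 c2@4 c3@5 c4@5, authorship .....
After op 5 (delete): buffer="q" (len 1), cursors c1@1 c2@1 c3@1 c4@1, authorship .
After op 6 (move_right): buffer="q" (len 1), cursors c1@1 c2@1 c3@1 c4@1, authorship .
After op 7 (insert('h')): buffer="qhhhh" (len 5), cursors c1@5 c2@5 c3@5 c4@5, authorship .1234
After op 8 (move_right): buffer="qhhhh" (len 5), cursors c1@5 c2@5 c3@5 c4@5, authorship .1234
Authorship (.=original, N=cursor N): . 1 2 3 4
Index 4: author = 4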